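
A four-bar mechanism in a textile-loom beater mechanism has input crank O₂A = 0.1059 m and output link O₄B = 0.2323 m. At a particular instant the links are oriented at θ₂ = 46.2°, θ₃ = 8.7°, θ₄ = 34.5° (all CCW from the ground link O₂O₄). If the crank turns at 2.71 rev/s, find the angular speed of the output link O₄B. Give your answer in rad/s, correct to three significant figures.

ω₂ = 17.03 rad/s (from 2.71 rev/s).
Differentiating the loop-closure r₂e^{iθ₂}+r₃e^{iθ₃}=r₁+r₄e^{iθ₄} gives r₂ω₂e^{iθ₂}+r₃ω₃e^{iθ₃}=r₄ω₄e^{iθ₄}.
Eliminating the other unknown: ω₄ = r₂ω₂ sin(θ₂−θ₃) / [r₄ sin(θ₄−θ₃)].
Numerator sine = +0.60876; denominator sine = +0.43523.
Result = 0.1059·17.03·(+0.60876) / (0.2323·(+0.43523)) = +10.857 rad/s; magnitude 10.857 rad/s.

10.9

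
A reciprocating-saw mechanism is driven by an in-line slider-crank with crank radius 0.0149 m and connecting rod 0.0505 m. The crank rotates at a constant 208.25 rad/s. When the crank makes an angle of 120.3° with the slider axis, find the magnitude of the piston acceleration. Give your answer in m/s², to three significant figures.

419

ω = 208.2 rad/s
x(θ) = r cosθ + √(L² − r² sin²θ); with ω constant, a = ω²·d²x/dθ².
d²x/dθ² = −r cosθ − r²(cos2θ)/√u − r⁴ sin²2θ/(4u^{3/2}),  u = L² − r² sin²θ = 0.00238475 m².
Substituting r = 0.0149 m, L = 0.0505 m, θ = 120.3°: d²x/dθ² = +0.0096689 m.
a = ω²·d²x/dθ² = (208.2)²·(+0.0096689) = +419.32 m/s²;  |a| = 419.32 m/s².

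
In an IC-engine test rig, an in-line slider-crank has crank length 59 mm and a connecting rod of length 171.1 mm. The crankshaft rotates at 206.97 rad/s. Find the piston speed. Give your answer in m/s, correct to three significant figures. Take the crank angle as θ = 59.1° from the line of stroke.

12.4

ω = 207 rad/s
For an in-line slider-crank, x = r cosθ + √(L² − r² sin²θ), so v = −rω sinθ·[1 + r cosθ/√(L² − r² sin²θ)].
With r = 0.059 m, L = 0.1711 m, θ = 59.1°: √(L² − r² sin²θ) = 0.16344 m.
v = −0.059·207·0.85806·[1 + 0.059·0.51354/0.16344] = -12.42 m/s.
|v| = 12.42 m/s.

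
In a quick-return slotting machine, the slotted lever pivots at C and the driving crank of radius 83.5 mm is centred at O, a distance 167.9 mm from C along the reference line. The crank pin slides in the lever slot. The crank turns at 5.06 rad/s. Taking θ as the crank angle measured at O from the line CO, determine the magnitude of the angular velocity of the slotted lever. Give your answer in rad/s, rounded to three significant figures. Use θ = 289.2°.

ω = 5.06 rad/s
Crank pin A relative to C: A = (d + r cosθ, r sinθ); lever angle φ = atan2(r sinθ, d + r cosθ).
Differentiating tanφ: φ̇ = rω(d cosθ + r)/(d² + r² + 2dr cosθ).
d² + r² + 2dr cosθ = |CA|² = 0.0443839 m²;  d cosθ + r = +0.13872 m.
|ω_lever| = |0.0835·5.06·+0.13872| / 0.0443839 = 1.3205 rad/s.

1.32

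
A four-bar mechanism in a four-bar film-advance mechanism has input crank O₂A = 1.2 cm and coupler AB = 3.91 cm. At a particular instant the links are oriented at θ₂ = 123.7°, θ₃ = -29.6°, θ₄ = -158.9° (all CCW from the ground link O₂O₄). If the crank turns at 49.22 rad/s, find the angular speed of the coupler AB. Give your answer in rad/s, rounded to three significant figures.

19.1

ω₂ = 49.22 rad/s
Differentiating the loop-closure r₂e^{iθ₂}+r₃e^{iθ₃}=r₁+r₄e^{iθ₄} gives r₂ω₂e^{iθ₂}+r₃ω₃e^{iθ₃}=r₄ω₄e^{iθ₄}.
Eliminating the other unknown: ω₃ = r₂ω₂ sin(θ₄−θ₂) / [r₃ sin(θ₃−θ₄)].
Numerator sine = +0.97592; denominator sine = +0.77384.
Result = 0.012·49.22·(+0.97592) / (0.0391·(+0.77384)) = +19.051 rad/s; magnitude 19.051 rad/s.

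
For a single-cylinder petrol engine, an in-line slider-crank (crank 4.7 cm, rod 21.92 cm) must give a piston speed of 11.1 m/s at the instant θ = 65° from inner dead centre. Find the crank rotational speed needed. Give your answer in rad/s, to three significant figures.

239

For an in-line slider-crank, |v_piston| = rω|sinθ|·[1 + r cosθ/√(L² − r² sin²θ)].
With r = 0.047 m, L = 0.2192 m, θ = 65°: the bracketed kinematic factor |dx/dθ| = 0.046531 m.
ω = v/|dx/dθ| = 11.1/0.046531 = 238.55 rad/s.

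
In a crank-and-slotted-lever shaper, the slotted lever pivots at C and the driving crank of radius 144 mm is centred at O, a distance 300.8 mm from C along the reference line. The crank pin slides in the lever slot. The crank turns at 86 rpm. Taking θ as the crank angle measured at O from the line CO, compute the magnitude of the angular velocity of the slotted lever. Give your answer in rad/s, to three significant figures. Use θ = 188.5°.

ω = 9.006 rad/s (from 86 rpm).
Crank pin A relative to C: A = (d + r cosθ, r sinθ); lever angle φ = atan2(r sinθ, d + r cosθ).
Differentiating tanφ: φ̇ = rω(d cosθ + r)/(d² + r² + 2dr cosθ).
d² + r² + 2dr cosθ = |CA|² = 0.0255378 m²;  d cosθ + r = -0.1535 m.
|ω_lever| = |0.144·9.006·-0.1535| / 0.0255378 = 7.7948 rad/s.

7.79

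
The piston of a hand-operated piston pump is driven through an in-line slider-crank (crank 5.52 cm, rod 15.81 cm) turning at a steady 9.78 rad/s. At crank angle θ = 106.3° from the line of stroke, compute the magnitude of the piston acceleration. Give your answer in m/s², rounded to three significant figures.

3.11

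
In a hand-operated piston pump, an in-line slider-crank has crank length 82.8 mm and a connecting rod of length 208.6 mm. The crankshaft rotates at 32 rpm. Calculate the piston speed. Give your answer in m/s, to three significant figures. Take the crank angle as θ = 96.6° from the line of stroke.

ω = 2π·32/60 = 3.351 rad/s
For an in-line slider-crank, x = r cosθ + √(L² − r² sin²θ), so v = −rω sinθ·[1 + r cosθ/√(L² − r² sin²θ)].
With r = 0.0828 m, L = 0.2086 m, θ = 96.6°: √(L² − r² sin²θ) = 0.1917 m.
v = −0.0828·3.351·0.99337·[1 + 0.0828·-0.11494/0.1917] = -0.26194 m/s.
|v| = 0.26194 m/s.

0.262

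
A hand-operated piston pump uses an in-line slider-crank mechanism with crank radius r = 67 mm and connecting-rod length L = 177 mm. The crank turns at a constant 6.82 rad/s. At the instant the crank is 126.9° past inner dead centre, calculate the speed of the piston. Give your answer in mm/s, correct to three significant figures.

278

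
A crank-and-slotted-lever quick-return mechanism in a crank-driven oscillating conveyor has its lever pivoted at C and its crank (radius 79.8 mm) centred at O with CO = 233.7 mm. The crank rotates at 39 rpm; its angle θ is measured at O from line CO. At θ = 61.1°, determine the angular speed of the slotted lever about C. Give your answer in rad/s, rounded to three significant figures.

ω = 4.084 rad/s (from 39 rpm).
Crank pin A relative to C: A = (d + r cosθ, r sinθ); lever angle φ = atan2(r sinθ, d + r cosθ).
Differentiating tanφ: φ̇ = rω(d cosθ + r)/(d² + r² + 2dr cosθ).
d² + r² + 2dr cosθ = |CA|² = 0.0790094 m²;  d cosθ + r = +0.19274 m.
|ω_lever| = |0.0798·4.084·+0.19274| / 0.0790094 = 0.79505 rad/s.

0.795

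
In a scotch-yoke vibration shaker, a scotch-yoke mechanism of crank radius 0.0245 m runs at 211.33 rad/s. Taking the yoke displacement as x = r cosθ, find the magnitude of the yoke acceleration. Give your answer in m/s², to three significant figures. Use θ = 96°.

114

ω = 211.3 rad/s
x = r cosθ ⇒ ẍ = −rω² cosθ (ω constant).
|a| = rω²|cosθ| = 0.0245·(211.3)²·|cos 96°| = 114.37 m/s².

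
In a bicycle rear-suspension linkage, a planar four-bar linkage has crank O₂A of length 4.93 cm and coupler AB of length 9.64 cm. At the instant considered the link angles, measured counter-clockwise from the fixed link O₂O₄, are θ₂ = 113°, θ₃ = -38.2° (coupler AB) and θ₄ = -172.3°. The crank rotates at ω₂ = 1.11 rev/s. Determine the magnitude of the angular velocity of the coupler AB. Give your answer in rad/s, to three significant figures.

4.79

ω₂ = 6.974 rad/s (from 1.11 rev/s).
Differentiating the loop-closure r₂e^{iθ₂}+r₃e^{iθ₃}=r₁+r₄e^{iθ₄} gives r₂ω₂e^{iθ₂}+r₃ω₃e^{iθ₃}=r₄ω₄e^{iθ₄}.
Eliminating the other unknown: ω₃ = r₂ω₂ sin(θ₄−θ₂) / [r₃ sin(θ₃−θ₄)].
Numerator sine = +0.96456; denominator sine = +0.71813.
Result = 0.0493·6.974·(+0.96456) / (0.0964·(+0.71813)) = +4.7907 rad/s; magnitude 4.7907 rad/s.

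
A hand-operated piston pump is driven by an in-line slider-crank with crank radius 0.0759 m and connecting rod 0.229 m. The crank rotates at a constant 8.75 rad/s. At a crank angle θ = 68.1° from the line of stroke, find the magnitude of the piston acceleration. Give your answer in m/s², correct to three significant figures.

ω = 8.75 rad/s
x(θ) = r cosθ + √(L² − r² sin²θ); with ω constant, a = ω²·d²x/dθ².
d²x/dθ² = −r cosθ − r²(cos2θ)/√u − r⁴ sin²2θ/(4u^{3/2}),  u = L² − r² sin²θ = 0.0474816 m².
Substituting r = 0.0759 m, L = 0.229 m, θ = 68.1°: d²x/dθ² = -0.0096124 m.
a = ω²·d²x/dθ² = (8.75)²·(-0.0096124) = -0.73595 m/s²;  |a| = 0.73595 m/s².

0.736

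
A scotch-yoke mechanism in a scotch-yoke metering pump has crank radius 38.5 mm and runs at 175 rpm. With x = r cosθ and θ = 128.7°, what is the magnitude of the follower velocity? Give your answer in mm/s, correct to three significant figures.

ω = 18.33 rad/s (from 175 rpm).
x = r cosθ ⇒ ẋ = −rω sinθ.
|v| = rω|sinθ| = 0.0385·18.33·|sin 128.7°| = 0.55063 m/s = 550.63 mm/s.

551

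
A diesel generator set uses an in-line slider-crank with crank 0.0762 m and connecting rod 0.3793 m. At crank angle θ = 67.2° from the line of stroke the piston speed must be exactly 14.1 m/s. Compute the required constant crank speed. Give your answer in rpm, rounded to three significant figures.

For an in-line slider-crank, |v_piston| = rω|sinθ|·[1 + r cosθ/√(L² − r² sin²θ)].
With r = 0.0762 m, L = 0.3793 m, θ = 67.2°: the bracketed kinematic factor |dx/dθ| = 0.075811 m.
ω = v/|dx/dθ| = 14.1/0.075811 = 185.99 rad/s.
N = 60ω/(2π) = 1776.1 rpm.

1780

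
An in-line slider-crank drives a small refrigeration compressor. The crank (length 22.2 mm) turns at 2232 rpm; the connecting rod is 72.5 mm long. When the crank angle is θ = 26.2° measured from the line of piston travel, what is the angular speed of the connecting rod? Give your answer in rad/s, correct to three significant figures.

ω = 233.7 rad/s (converted from 2232 rpm).
The rod makes angle φ with the slider axis where L sinφ = r sinθ; differentiating, L cosφ·φ̇ = r ω cosθ.
L cosφ = √(L² − r² sin²θ) = 0.071834 m.
|ω_rod| = r ω |cosθ| / √(L² − r² sin²θ) = 0.0222·233.7·0.89726/0.071834 = 64.813 rad/s.

64.8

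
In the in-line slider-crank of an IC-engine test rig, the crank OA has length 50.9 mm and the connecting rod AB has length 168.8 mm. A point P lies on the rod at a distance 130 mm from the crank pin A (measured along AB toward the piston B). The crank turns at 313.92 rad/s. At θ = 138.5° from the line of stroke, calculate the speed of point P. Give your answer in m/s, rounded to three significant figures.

ω = 313.9 rad/s.  Crank-pin speed |V_A| = rω = 15.979 m/s, perpendicular to OA.
Rod angle: sinφ = −(r/L) sinθ ⇒ φ = -11.526°; ω_rod = −rω cosθ/√(L²−r²sin²θ) = +72.355 rad/s.
V_P = V_A + ω_rod × AP, with AP = 0.13 m along the rod.
Components: V_Px = −rω sinθ − a·ω_rod·sinφ = -8.7083 m/s;  V_Py = rω cosθ + a·ω_rod·cosφ = -2.7508 m/s.
|V_P| = √(V_Px² + V_Py²) = 9.1324 m/s.

9.13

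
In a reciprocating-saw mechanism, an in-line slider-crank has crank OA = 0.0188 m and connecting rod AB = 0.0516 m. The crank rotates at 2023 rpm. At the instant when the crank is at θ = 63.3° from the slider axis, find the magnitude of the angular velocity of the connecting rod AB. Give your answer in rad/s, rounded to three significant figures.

ω = 211.8 rad/s (converted from 2023 rpm).
The rod makes angle φ with the slider axis where L sinφ = r sinθ; differentiating, L cosφ·φ̇ = r ω cosθ.
L cosφ = √(L² − r² sin²θ) = 0.04879 m.
|ω_rod| = r ω |cosθ| / √(L² − r² sin²θ) = 0.0188·211.8·0.44932/0.04879 = 36.678 rad/s.

36.7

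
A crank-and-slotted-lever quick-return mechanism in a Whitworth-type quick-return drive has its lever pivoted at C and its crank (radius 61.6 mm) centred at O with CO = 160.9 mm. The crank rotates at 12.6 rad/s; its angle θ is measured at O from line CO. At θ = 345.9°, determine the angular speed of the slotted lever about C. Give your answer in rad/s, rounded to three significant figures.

ω = 12.6 rad/s
Crank pin A relative to C: A = (d + r cosθ, r sinθ); lever angle φ = atan2(r sinθ, d + r cosθ).
Differentiating tanφ: φ̇ = rω(d cosθ + r)/(d² + r² + 2dr cosθ).
d² + r² + 2dr cosθ = |CA|² = 0.048909 m²;  d cosθ + r = +0.21765 m.
|ω_lever| = |0.0616·12.6·+0.21765| / 0.048909 = 3.454 rad/s.

3.45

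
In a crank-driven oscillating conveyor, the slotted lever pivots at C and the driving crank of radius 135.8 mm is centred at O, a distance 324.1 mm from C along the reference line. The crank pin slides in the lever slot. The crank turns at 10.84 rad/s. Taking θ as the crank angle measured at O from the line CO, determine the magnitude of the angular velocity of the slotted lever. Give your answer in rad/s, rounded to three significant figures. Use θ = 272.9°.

1.75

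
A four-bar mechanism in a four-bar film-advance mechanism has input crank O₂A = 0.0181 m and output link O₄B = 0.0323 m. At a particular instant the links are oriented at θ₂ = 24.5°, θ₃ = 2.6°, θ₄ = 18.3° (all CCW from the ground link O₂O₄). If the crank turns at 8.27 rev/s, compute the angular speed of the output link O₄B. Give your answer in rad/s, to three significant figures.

ω₂ = 51.96 rad/s (from 8.27 rev/s).
Differentiating the loop-closure r₂e^{iθ₂}+r₃e^{iθ₃}=r₁+r₄e^{iθ₄} gives r₂ω₂e^{iθ₂}+r₃ω₃e^{iθ₃}=r₄ω₄e^{iθ₄}.
Eliminating the other unknown: ω₄ = r₂ω₂ sin(θ₂−θ₃) / [r₄ sin(θ₄−θ₃)].
Numerator sine = +0.37299; denominator sine = +0.27060.
Result = 0.0181·51.96·(+0.37299) / (0.0323·(+0.27060)) = +40.135 rad/s; magnitude 40.135 rad/s.

40.1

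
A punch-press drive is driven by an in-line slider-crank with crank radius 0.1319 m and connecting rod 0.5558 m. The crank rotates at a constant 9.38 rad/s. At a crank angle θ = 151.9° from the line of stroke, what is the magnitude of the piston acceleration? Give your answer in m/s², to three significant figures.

8.67

ω = 9.38 rad/s
x(θ) = r cosθ + √(L² − r² sin²θ); with ω constant, a = ω²·d²x/dθ².
d²x/dθ² = −r cosθ − r²(cos2θ)/√u − r⁴ sin²2θ/(4u^{3/2}),  u = L² − r² sin²θ = 0.305054 m².
Substituting r = 0.1319 m, L = 0.5558 m, θ = 151.9°: d²x/dθ² = +0.098519 m.
a = ω²·d²x/dθ² = (9.38)²·(+0.098519) = +8.6682 m/s²;  |a| = 8.6682 m/s².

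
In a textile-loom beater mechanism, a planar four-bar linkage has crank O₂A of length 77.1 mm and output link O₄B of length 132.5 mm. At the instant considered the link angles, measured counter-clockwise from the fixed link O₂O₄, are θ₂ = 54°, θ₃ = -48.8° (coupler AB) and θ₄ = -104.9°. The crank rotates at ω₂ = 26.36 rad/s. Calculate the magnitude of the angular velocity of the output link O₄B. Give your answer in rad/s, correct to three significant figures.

ω₂ = 26.36 rad/s
Differentiating the loop-closure r₂e^{iθ₂}+r₃e^{iθ₃}=r₁+r₄e^{iθ₄} gives r₂ω₂e^{iθ₂}+r₃ω₃e^{iθ₃}=r₄ω₄e^{iθ₄}.
Eliminating the other unknown: ω₄ = r₂ω₂ sin(θ₂−θ₃) / [r₄ sin(θ₄−θ₃)].
Numerator sine = +0.97515; denominator sine = -0.83001.
Result = 0.0771·26.36·(+0.97515) / (0.1325·(-0.83001)) = -18.021 rad/s; magnitude 18.021 rad/s.

18.0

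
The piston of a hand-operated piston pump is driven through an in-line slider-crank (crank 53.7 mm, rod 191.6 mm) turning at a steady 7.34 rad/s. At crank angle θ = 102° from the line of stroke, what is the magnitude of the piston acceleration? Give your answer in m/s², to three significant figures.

ω = 7.34 rad/s
x(θ) = r cosθ + √(L² − r² sin²θ); with ω constant, a = ω²·d²x/dθ².
d²x/dθ² = −r cosθ − r²(cos2θ)/√u − r⁴ sin²2θ/(4u^{3/2}),  u = L² − r² sin²θ = 0.0339515 m².
Substituting r = 0.0537 m, L = 0.1916 m, θ = 102°: d²x/dθ² = +0.025407 m.
a = ω²·d²x/dθ² = (7.34)²·(+0.025407) = +1.3688 m/s²;  |a| = 1.3688 m/s².

1.37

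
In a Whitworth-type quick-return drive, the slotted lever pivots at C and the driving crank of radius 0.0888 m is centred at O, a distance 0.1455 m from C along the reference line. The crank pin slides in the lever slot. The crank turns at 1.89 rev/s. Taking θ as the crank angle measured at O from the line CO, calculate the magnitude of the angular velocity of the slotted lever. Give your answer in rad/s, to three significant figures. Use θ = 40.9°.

4.31

ω = 11.88 rad/s (from 1.89 rev/s).
Crank pin A relative to C: A = (d + r cosθ, r sinθ); lever angle φ = atan2(r sinθ, d + r cosθ).
Differentiating tanφ: φ̇ = rω(d cosθ + r)/(d² + r² + 2dr cosθ).
d² + r² + 2dr cosθ = |CA|² = 0.0485875 m²;  d cosθ + r = +0.19878 m.
|ω_lever| = |0.0888·11.88·+0.19878| / 0.0485875 = 4.3141 rad/s.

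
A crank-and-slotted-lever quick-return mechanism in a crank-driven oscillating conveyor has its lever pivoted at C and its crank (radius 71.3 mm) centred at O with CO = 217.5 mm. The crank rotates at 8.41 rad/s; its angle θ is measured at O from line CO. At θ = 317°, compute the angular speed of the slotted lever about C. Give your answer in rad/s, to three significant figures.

1.84

ω = 8.41 rad/s
Crank pin A relative to C: A = (d + r cosθ, r sinθ); lever angle φ = atan2(r sinθ, d + r cosθ).
Differentiating tanφ: φ̇ = rω(d cosθ + r)/(d² + r² + 2dr cosθ).
d² + r² + 2dr cosθ = |CA|² = 0.0750732 m²;  d cosθ + r = +0.23037 m.
|ω_lever| = |0.0713·8.41·+0.23037| / 0.0750732 = 1.84 rad/s.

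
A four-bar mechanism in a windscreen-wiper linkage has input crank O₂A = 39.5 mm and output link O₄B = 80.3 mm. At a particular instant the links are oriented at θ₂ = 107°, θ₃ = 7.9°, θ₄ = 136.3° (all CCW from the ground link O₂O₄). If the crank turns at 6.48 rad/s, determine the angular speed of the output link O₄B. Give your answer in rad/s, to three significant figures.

ω₂ = 6.48 rad/s
Differentiating the loop-closure r₂e^{iθ₂}+r₃e^{iθ₃}=r₁+r₄e^{iθ₄} gives r₂ω₂e^{iθ₂}+r₃ω₃e^{iθ₃}=r₄ω₄e^{iθ₄}.
Eliminating the other unknown: ω₄ = r₂ω₂ sin(θ₂−θ₃) / [r₄ sin(θ₄−θ₃)].
Numerator sine = +0.98741; denominator sine = +0.78369.
Result = 0.0395·6.48·(+0.98741) / (0.0803·(+0.78369)) = +4.0161 rad/s; magnitude 4.0161 rad/s.

4.02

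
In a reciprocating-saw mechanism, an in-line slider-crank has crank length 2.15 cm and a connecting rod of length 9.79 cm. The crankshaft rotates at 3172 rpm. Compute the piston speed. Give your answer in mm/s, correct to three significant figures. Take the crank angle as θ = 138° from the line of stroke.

ω = 2π·3172/60 = 332.2 rad/s
For an in-line slider-crank, x = r cosθ + √(L² − r² sin²θ), so v = −rω sinθ·[1 + r cosθ/√(L² − r² sin²θ)].
With r = 0.0215 m, L = 0.0979 m, θ = 138°: √(L² − r² sin²θ) = 0.096837 m.
v = −0.0215·332.2·0.66913·[1 + 0.0215·-0.74314/0.096837] = -3.9903 m/s.
|v| = 3.9903 m/s = 3990.3 mm/s.

3990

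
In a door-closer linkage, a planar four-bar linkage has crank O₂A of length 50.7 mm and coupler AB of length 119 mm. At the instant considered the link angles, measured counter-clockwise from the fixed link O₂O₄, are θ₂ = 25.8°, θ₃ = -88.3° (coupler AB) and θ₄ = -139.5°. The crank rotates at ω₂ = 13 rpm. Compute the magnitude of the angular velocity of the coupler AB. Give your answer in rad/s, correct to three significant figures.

ω₂ = 1.361 rad/s (from 13 rpm).
Differentiating the loop-closure r₂e^{iθ₂}+r₃e^{iθ₃}=r₁+r₄e^{iθ₄} gives r₂ω₂e^{iθ₂}+r₃ω₃e^{iθ₃}=r₄ω₄e^{iθ₄}.
Eliminating the other unknown: ω₃ = r₂ω₂ sin(θ₄−θ₂) / [r₃ sin(θ₃−θ₄)].
Numerator sine = -0.25376; denominator sine = +0.77934.
Result = 0.0507·1.361·(-0.25376) / (0.119·(+0.77934)) = -0.18885 rad/s; magnitude 0.18885 rad/s.

0.189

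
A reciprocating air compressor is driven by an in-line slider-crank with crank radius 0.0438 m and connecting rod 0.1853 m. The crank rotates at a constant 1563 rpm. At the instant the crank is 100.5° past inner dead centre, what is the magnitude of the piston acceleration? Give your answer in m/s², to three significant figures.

480

ω = 2π·1563/60 = 163.7 rad/s
x(θ) = r cosθ + √(L² − r² sin²θ); with ω constant, a = ω²·d²x/dθ².
d²x/dθ² = −r cosθ − r²(cos2θ)/√u − r⁴ sin²2θ/(4u^{3/2}),  u = L² − r² sin²θ = 0.0324814 m².
Substituting r = 0.0438 m, L = 0.1853 m, θ = 100.5°: d²x/dθ² = +0.017899 m.
a = ω²·d²x/dθ² = (163.7)²·(+0.017899) = +479.53 m/s²;  |a| = 479.53 m/s².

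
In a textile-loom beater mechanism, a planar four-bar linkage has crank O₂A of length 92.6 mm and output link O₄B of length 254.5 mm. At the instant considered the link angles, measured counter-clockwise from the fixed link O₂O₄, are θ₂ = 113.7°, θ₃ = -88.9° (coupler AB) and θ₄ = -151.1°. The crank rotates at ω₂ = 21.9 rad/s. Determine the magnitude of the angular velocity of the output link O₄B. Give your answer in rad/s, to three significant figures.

3.46

ω₂ = 21.9 rad/s
Differentiating the loop-closure r₂e^{iθ₂}+r₃e^{iθ₃}=r₁+r₄e^{iθ₄} gives r₂ω₂e^{iθ₂}+r₃ω₃e^{iθ₃}=r₄ω₄e^{iθ₄}.
Eliminating the other unknown: ω₄ = r₂ω₂ sin(θ₂−θ₃) / [r₄ sin(θ₄−θ₃)].
Numerator sine = -0.38430; denominator sine = -0.88458.
Result = 0.0926·21.9·(-0.38430) / (0.2545·(-0.88458)) = +3.4617 rad/s; magnitude 3.4617 rad/s.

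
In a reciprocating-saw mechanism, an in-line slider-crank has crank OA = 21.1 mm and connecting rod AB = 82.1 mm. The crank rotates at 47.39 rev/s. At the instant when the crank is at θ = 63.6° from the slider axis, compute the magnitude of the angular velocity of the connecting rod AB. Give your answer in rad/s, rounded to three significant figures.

ω = 297.8 rad/s (converted from 47.39 rev/s).
The rod makes angle φ with the slider axis where L sinφ = r sinθ; differentiating, L cosφ·φ̇ = r ω cosθ.
L cosφ = √(L² − r² sin²θ) = 0.079895 m.
|ω_rod| = r ω |cosθ| / √(L² − r² sin²θ) = 0.0211·297.8·0.44464/0.079895 = 34.965 rad/s.

35.0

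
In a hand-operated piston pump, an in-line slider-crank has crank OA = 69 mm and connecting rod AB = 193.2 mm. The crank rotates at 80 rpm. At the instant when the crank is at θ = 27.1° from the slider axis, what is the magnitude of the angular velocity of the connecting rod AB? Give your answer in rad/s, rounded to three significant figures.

2.70

ω = 8.378 rad/s (converted from 80 rpm).
The rod makes angle φ with the slider axis where L sinφ = r sinθ; differentiating, L cosφ·φ̇ = r ω cosθ.
L cosφ = √(L² − r² sin²θ) = 0.19063 m.
|ω_rod| = r ω |cosθ| / √(L² − r² sin²θ) = 0.069·8.378·0.89021/0.19063 = 2.6995 rad/s.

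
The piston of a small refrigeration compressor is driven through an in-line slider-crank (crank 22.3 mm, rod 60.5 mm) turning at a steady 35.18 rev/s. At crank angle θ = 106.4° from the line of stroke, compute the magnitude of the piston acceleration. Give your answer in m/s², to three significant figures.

ω = 2π·35.2 = 221 rad/s
x(θ) = r cosθ + √(L² − r² sin²θ); with ω constant, a = ω²·d²x/dθ².
d²x/dθ² = −r cosθ − r²(cos2θ)/√u − r⁴ sin²2θ/(4u^{3/2}),  u = L² − r² sin²θ = 0.0032026 m².
Substituting r = 0.0223 m, L = 0.0605 m, θ = 106.4°: d²x/dθ² = +0.013582 m.
a = ω²·d²x/dθ² = (221)²·(+0.013582) = +663.64 m/s²;  |a| = 663.64 m/s².

664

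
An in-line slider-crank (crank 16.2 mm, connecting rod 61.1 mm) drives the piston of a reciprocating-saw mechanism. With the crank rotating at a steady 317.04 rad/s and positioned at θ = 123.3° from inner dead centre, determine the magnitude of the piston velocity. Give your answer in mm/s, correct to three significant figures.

3650

ω = 317 rad/s
For an in-line slider-crank, x = r cosθ + √(L² − r² sin²θ), so v = −rω sinθ·[1 + r cosθ/√(L² − r² sin²θ)].
With r = 0.0162 m, L = 0.0611 m, θ = 123.3°: √(L² − r² sin²θ) = 0.059581 m.
v = −0.0162·317·0.83581·[1 + 0.0162·-0.54902/0.059581] = -3.6519 m/s.
|v| = 3.6519 m/s = 3651.9 mm/s.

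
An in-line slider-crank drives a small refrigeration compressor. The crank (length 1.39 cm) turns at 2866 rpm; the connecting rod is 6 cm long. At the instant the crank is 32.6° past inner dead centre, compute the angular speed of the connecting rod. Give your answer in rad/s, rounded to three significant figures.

59.0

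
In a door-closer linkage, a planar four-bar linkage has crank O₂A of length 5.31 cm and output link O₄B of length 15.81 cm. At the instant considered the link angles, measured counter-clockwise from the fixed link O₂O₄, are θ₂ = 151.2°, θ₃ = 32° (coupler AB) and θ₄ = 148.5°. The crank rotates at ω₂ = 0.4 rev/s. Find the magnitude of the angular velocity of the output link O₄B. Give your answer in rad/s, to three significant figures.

0.823

ω₂ = 2.513 rad/s (from 0.4 rev/s).
Differentiating the loop-closure r₂e^{iθ₂}+r₃e^{iθ₃}=r₁+r₄e^{iθ₄} gives r₂ω₂e^{iθ₂}+r₃ω₃e^{iθ₃}=r₄ω₄e^{iθ₄}.
Eliminating the other unknown: ω₄ = r₂ω₂ sin(θ₂−θ₃) / [r₄ sin(θ₄−θ₃)].
Numerator sine = +0.87292; denominator sine = +0.89493.
Result = 0.0531·2.513·(+0.87292) / (0.1581·(+0.89493)) = +0.82335 rad/s; magnitude 0.82335 rad/s.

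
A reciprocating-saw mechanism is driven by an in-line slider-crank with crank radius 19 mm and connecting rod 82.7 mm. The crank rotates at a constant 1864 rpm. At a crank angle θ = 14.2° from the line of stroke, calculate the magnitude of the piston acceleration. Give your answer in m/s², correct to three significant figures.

ω = 2π·1864/60 = 195.2 rad/s
x(θ) = r cosθ + √(L² − r² sin²θ); with ω constant, a = ω²·d²x/dθ².
d²x/dθ² = −r cosθ − r²(cos2θ)/√u − r⁴ sin²2θ/(4u^{3/2}),  u = L² − r² sin²θ = 0.00681757 m².
Substituting r = 0.019 m, L = 0.0827 m, θ = 14.2°: d²x/dθ² = -0.022278 m.
a = ω²·d²x/dθ² = (195.2)²·(-0.022278) = -848.86 m/s²;  |a| = 848.86 m/s².

849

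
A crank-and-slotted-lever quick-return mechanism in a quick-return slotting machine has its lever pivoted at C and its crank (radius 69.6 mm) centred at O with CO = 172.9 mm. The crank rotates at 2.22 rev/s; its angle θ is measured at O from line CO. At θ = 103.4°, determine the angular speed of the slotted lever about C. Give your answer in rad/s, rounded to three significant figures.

0.983

ω = 13.95 rad/s (from 2.22 rev/s).
Crank pin A relative to C: A = (d + r cosθ, r sinθ); lever angle φ = atan2(r sinθ, d + r cosθ).
Differentiating tanφ: φ̇ = rω(d cosθ + r)/(d² + r² + 2dr cosθ).
d² + r² + 2dr cosθ = |CA|² = 0.0291609 m²;  d cosθ + r = +0.029531 m.
|ω_lever| = |0.0696·13.95·+0.029531| / 0.0291609 = 0.98314 rad/s.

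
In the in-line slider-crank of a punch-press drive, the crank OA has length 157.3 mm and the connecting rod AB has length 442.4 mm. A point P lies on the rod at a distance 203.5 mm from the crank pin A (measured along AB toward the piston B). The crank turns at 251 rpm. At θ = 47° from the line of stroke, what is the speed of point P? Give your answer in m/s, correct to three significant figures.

3.70

ω = 26.28 rad/s.  Crank-pin speed |V_A| = rω = 4.1346 m/s, perpendicular to OA.
Rod angle: sinφ = −(r/L) sinθ ⇒ φ = -15.072°; ω_rod = −rω cosθ/√(L²−r²sin²θ) = -6.6009 rad/s.
V_P = V_A + ω_rod × AP, with AP = 0.2035 m along the rod.
Components: V_Px = −rω sinθ − a·ω_rod·sinφ = -3.3731 m/s;  V_Py = rω cosθ + a·ω_rod·cosφ = +1.5227 m/s.
|V_P| = √(V_Px² + V_Py²) = 3.7009 m/s.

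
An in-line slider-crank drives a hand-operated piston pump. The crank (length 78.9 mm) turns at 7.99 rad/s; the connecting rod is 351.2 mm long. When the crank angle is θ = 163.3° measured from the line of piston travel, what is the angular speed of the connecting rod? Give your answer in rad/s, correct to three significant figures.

ω = 7.99 rad/s
The rod makes angle φ with the slider axis where L sinφ = r sinθ; differentiating, L cosφ·φ̇ = r ω cosθ.
L cosφ = √(L² − r² sin²θ) = 0.35047 m.
|ω_rod| = r ω |cosθ| / √(L² − r² sin²θ) = 0.0789·7.99·0.95782/0.35047 = 1.7229 rad/s.

1.72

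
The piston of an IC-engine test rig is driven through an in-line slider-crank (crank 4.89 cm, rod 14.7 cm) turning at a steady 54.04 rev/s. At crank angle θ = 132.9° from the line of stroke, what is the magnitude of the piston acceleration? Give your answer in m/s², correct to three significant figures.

3920

ω = 2π·54 = 339.5 rad/s
x(θ) = r cosθ + √(L² − r² sin²θ); with ω constant, a = ω²·d²x/dθ².
d²x/dθ² = −r cosθ − r²(cos2θ)/√u − r⁴ sin²2θ/(4u^{3/2}),  u = L² − r² sin²θ = 0.0203258 m².
Substituting r = 0.0489 m, L = 0.147 m, θ = 132.9°: d²x/dθ² = +0.034025 m.
a = ω²·d²x/dθ² = (339.5)²·(+0.034025) = +3922.7 m/s²;  |a| = 3922.7 m/s².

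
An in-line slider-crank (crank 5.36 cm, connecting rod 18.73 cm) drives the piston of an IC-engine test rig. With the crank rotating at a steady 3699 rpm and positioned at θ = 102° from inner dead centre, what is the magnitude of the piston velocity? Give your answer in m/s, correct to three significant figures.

19.1

ω = 2π·3699/60 = 387.4 rad/s
For an in-line slider-crank, x = r cosθ + √(L² − r² sin²θ), so v = −rω sinθ·[1 + r cosθ/√(L² − r² sin²θ)].
With r = 0.0536 m, L = 0.1873 m, θ = 102°: √(L² − r² sin²θ) = 0.17981 m.
v = −0.0536·387.4·0.97815·[1 + 0.0536·-0.20791/0.17981] = -19.05 m/s.
|v| = 19.05 m/s.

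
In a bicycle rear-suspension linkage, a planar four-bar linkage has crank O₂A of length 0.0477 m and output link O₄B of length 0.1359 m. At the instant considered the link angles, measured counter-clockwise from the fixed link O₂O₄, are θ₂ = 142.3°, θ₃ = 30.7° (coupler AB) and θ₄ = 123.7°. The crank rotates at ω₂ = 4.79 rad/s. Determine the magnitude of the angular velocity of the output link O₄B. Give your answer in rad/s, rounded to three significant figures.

1.57

ω₂ = 4.79 rad/s
Differentiating the loop-closure r₂e^{iθ₂}+r₃e^{iθ₃}=r₁+r₄e^{iθ₄} gives r₂ω₂e^{iθ₂}+r₃ω₃e^{iθ₃}=r₄ω₄e^{iθ₄}.
Eliminating the other unknown: ω₄ = r₂ω₂ sin(θ₂−θ₃) / [r₄ sin(θ₄−θ₃)].
Numerator sine = +0.92978; denominator sine = +0.99863.
Result = 0.0477·4.79·(+0.92978) / (0.1359·(+0.99863)) = +1.5653 rad/s; magnitude 1.5653 rad/s.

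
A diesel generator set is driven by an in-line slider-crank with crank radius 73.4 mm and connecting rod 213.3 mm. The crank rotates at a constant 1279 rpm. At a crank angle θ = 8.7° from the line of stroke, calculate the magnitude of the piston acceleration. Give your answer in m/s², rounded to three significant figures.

ω = 2π·1279/60 = 133.9 rad/s
x(θ) = r cosθ + √(L² − r² sin²θ); with ω constant, a = ω²·d²x/dθ².
d²x/dθ² = −r cosθ − r²(cos2θ)/√u − r⁴ sin²2θ/(4u^{3/2}),  u = L² − r² sin²θ = 0.0453736 m².
Substituting r = 0.0734 m, L = 0.2133 m, θ = 8.7°: d²x/dθ² = -0.096758 m.
a = ω²·d²x/dθ² = (133.9)²·(-0.096758) = -1735.7 m/s²;  |a| = 1735.7 m/s².

1740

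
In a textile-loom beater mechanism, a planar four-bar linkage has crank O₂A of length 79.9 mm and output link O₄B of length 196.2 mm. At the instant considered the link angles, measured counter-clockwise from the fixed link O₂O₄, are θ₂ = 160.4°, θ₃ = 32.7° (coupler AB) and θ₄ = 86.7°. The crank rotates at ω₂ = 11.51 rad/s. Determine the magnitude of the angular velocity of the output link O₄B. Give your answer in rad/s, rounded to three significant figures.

ω₂ = 11.51 rad/s
Differentiating the loop-closure r₂e^{iθ₂}+r₃e^{iθ₃}=r₁+r₄e^{iθ₄} gives r₂ω₂e^{iθ₂}+r₃ω₃e^{iθ₃}=r₄ω₄e^{iθ₄}.
Eliminating the other unknown: ω₄ = r₂ω₂ sin(θ₂−θ₃) / [r₄ sin(θ₄−θ₃)].
Numerator sine = +0.79122; denominator sine = +0.80902.
Result = 0.0799·11.51·(+0.79122) / (0.1962·(+0.80902)) = +4.5842 rad/s; magnitude 4.5842 rad/s.

4.58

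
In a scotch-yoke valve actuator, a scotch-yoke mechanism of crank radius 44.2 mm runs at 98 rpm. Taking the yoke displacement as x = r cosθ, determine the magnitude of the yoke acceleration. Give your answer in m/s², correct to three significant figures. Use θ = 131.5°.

ω = 10.26 rad/s (from 98 rpm).
x = r cosθ ⇒ ẍ = −rω² cosθ (ω constant).
|a| = rω²|cosθ| = 0.0442·(10.26)²·|cos 131.5°| = 3.0846 m/s².

3.08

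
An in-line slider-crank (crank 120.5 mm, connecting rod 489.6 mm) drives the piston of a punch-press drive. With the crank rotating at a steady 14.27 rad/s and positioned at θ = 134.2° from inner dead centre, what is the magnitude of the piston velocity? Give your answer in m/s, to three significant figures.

ω = 14.27 rad/s
For an in-line slider-crank, x = r cosθ + √(L² − r² sin²θ), so v = −rω sinθ·[1 + r cosθ/√(L² − r² sin²θ)].
With r = 0.1205 m, L = 0.4896 m, θ = 134.2°: √(L² − r² sin²θ) = 0.48192 m.
v = −0.1205·14.27·0.71691·[1 + 0.1205·-0.69717/0.48192] = -1.0179 m/s.
|v| = 1.0179 m/s.

1.02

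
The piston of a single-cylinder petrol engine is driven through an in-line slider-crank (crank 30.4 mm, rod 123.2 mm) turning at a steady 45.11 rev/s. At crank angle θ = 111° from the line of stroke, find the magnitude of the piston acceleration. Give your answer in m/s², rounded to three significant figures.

1330

ω = 2π·45.1 = 283.4 rad/s
x(θ) = r cosθ + √(L² − r² sin²θ); with ω constant, a = ω²·d²x/dθ².
d²x/dθ² = −r cosθ − r²(cos2θ)/√u − r⁴ sin²2θ/(4u^{3/2}),  u = L² − r² sin²θ = 0.0143728 m².
Substituting r = 0.0304 m, L = 0.1232 m, θ = 111°: d²x/dθ² = +0.016568 m.
a = ω²·d²x/dθ² = (283.4)²·(+0.016568) = +1331 m/s²;  |a| = 1331 m/s².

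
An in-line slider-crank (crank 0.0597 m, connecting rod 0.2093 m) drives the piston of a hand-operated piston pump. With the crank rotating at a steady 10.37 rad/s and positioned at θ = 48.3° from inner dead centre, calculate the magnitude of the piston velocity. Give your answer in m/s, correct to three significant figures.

0.552

ω = 10.37 rad/s
For an in-line slider-crank, x = r cosθ + √(L² − r² sin²θ), so v = −rω sinθ·[1 + r cosθ/√(L² − r² sin²θ)].
With r = 0.0597 m, L = 0.2093 m, θ = 48.3°: √(L² − r² sin²θ) = 0.2045 m.
v = −0.0597·10.37·0.74664·[1 + 0.0597·0.66523/0.2045] = -0.552 m/s.
|v| = 0.552 m/s.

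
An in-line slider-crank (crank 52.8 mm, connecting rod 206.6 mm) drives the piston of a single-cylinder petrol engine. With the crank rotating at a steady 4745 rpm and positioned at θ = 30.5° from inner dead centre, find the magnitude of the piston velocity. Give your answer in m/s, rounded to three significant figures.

ω = 2π·4745/60 = 496.9 rad/s
For an in-line slider-crank, x = r cosθ + √(L² − r² sin²θ), so v = −rω sinθ·[1 + r cosθ/√(L² − r² sin²θ)].
With r = 0.0528 m, L = 0.2066 m, θ = 30.5°: √(L² − r² sin²θ) = 0.20485 m.
v = −0.0528·496.9·0.50754·[1 + 0.0528·0.86163/0.20485] = -16.273 m/s.
|v| = 16.273 m/s.

16.3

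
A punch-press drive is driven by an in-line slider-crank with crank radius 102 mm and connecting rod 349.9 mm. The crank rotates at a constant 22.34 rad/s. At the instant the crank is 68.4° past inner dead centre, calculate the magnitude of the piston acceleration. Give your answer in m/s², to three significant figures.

7.67

ω = 22.34 rad/s
x(θ) = r cosθ + √(L² − r² sin²θ); with ω constant, a = ω²·d²x/dθ².
d²x/dθ² = −r cosθ − r²(cos2θ)/√u − r⁴ sin²2θ/(4u^{3/2}),  u = L² − r² sin²θ = 0.113436 m².
Substituting r = 0.102 m, L = 0.3499 m, θ = 68.4°: d²x/dθ² = -0.015362 m.
a = ω²·d²x/dθ² = (22.34)²·(-0.015362) = -7.667 m/s²;  |a| = 7.667 m/s².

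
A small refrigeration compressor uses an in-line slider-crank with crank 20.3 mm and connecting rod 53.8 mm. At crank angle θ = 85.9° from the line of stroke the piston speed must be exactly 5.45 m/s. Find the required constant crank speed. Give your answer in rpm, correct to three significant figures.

2500

For an in-line slider-crank, |v_piston| = rω|sinθ|·[1 + r cosθ/√(L² − r² sin²θ)].
With r = 0.0203 m, L = 0.0538 m, θ = 85.9°: the bracketed kinematic factor |dx/dθ| = 0.020838 m.
ω = v/|dx/dθ| = 5.45/0.020838 = 261.55 rad/s.
N = 60ω/(2π) = 2497.6 rpm.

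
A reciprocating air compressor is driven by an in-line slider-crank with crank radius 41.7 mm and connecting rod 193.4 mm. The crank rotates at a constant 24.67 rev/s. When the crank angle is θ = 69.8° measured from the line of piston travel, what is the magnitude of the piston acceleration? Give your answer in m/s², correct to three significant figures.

179

ω = 2π·24.7 = 155 rad/s
x(θ) = r cosθ + √(L² − r² sin²θ); with ω constant, a = ω²·d²x/dθ².
d²x/dθ² = −r cosθ − r²(cos2θ)/√u − r⁴ sin²2θ/(4u^{3/2}),  u = L² − r² sin²θ = 0.035872 m².
Substituting r = 0.0417 m, L = 0.1934 m, θ = 69.8°: d²x/dθ² = -0.0074539 m.
a = ω²·d²x/dθ² = (155)²·(-0.0074539) = -179.09 m/s²;  |a| = 179.09 m/s².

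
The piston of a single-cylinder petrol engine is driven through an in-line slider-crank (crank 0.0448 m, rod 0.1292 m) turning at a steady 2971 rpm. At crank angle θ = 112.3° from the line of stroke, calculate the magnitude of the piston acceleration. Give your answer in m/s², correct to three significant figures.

ω = 2π·2971/60 = 311.1 rad/s
x(θ) = r cosθ + √(L² − r² sin²θ); with ω constant, a = ω²·d²x/dθ².
d²x/dθ² = −r cosθ − r²(cos2θ)/√u − r⁴ sin²2θ/(4u^{3/2}),  u = L² − r² sin²θ = 0.0149746 m².
Substituting r = 0.0448 m, L = 0.1292 m, θ = 112.3°: d²x/dθ² = +0.028407 m.
a = ω²·d²x/dθ² = (311.1)²·(+0.028407) = +2749.7 m/s²;  |a| = 2749.7 m/s².

2750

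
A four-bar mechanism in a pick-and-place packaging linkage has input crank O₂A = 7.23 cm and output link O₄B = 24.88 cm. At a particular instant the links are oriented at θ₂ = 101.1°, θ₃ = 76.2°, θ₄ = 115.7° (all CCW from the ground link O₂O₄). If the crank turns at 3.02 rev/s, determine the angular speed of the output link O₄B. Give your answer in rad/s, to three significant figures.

3.65

ω₂ = 18.98 rad/s (from 3.02 rev/s).
Differentiating the loop-closure r₂e^{iθ₂}+r₃e^{iθ₃}=r₁+r₄e^{iθ₄} gives r₂ω₂e^{iθ₂}+r₃ω₃e^{iθ₃}=r₄ω₄e^{iθ₄}.
Eliminating the other unknown: ω₄ = r₂ω₂ sin(θ₂−θ₃) / [r₄ sin(θ₄−θ₃)].
Numerator sine = +0.42104; denominator sine = +0.63608.
Result = 0.0723·18.98·(+0.42104) / (0.2488·(+0.63608)) = +3.6499 rad/s; magnitude 3.6499 rad/s.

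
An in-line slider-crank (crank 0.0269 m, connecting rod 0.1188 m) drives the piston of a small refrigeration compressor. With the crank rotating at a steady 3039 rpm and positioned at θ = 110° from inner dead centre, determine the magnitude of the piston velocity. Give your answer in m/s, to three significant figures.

7.41

ω = 2π·3039/60 = 318.2 rad/s
For an in-line slider-crank, x = r cosθ + √(L² − r² sin²θ), so v = −rω sinθ·[1 + r cosθ/√(L² − r² sin²θ)].
With r = 0.0269 m, L = 0.1188 m, θ = 110°: √(L² − r² sin²θ) = 0.11608 m.
v = −0.0269·318.2·0.93969·[1 + 0.0269·-0.34202/0.11608] = -7.4069 m/s.
|v| = 7.4069 m/s.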